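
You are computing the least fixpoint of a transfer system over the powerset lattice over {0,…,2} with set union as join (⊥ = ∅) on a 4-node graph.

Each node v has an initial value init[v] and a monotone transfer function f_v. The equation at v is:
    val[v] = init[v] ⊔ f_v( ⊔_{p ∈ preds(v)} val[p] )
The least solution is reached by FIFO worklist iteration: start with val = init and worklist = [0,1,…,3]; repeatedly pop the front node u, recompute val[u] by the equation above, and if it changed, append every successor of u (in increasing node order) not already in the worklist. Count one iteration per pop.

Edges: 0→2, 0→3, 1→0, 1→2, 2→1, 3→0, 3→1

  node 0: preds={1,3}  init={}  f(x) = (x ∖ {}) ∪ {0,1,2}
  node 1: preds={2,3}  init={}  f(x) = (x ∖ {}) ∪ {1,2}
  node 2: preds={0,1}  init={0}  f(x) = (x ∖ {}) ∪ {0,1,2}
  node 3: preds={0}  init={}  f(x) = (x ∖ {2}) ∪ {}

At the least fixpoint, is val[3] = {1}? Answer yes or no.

Trace (6 dequeues):
  [1] u=0 | in {} | out {0,1,2} | prev {} | push {}
  [2] u=1 | in {0} | out {0,1,2} | prev {} | push {0}
  [3] u=2 | in {0,1,2} | out {0,1,2} | prev {0} | push {1}
  [4] u=3 | in {0,1,2} | out {0,1} | prev {} | push {}
  [5] u=0 | in {0,1,2} | out {0,1,2} | ==
  [6] u=1 | in {0,1,2} | out {0,1,2} | ==

Converged values:
  [0] {0,1,2}
  [1] {0,1,2}
  [2] {0,1,2}
  [3] {0,1}

no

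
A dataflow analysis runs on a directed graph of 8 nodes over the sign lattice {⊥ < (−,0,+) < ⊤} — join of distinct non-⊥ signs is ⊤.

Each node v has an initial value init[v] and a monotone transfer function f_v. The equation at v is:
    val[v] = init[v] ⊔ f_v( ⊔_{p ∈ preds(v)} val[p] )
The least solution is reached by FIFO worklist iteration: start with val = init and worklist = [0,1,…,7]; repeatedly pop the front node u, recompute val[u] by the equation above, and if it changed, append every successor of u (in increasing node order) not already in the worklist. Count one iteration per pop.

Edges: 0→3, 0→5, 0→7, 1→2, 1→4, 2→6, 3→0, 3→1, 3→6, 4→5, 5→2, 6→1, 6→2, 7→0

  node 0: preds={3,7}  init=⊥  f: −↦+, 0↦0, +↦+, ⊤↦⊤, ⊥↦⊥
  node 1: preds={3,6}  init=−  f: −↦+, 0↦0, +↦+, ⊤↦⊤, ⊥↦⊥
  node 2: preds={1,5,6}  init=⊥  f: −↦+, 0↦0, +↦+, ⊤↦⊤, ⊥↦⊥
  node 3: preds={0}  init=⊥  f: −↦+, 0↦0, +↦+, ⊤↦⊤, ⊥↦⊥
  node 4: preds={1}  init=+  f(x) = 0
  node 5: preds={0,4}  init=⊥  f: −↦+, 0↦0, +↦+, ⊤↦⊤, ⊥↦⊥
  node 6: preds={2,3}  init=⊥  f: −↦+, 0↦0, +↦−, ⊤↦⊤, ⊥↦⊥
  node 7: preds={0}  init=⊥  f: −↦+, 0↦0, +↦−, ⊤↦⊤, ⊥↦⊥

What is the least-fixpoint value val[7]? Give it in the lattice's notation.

⊥

Iteration log — 14 steps:
  step 1. node 0  ⊔preds=⊥  new=⊥  stable
  step 2. node 1  ⊔preds=⊥  new=−  stable
  step 3. node 2  ⊔preds=−  new=+  old=⊥  +wl: 
  step 4. node 3  ⊔preds=⊥  new=⊥  stable
  step 5. node 4  ⊔preds=−  new=⊤  old=+  +wl: 
  step 6. node 5  ⊔preds=⊤  new=⊤  old=⊥  +wl: 2
  step 7. node 6  ⊔preds=+  new=−  old=⊥  +wl: 1
  step 8. node 7  ⊔preds=⊥  new=⊥  stable
  step 9. node 2  ⊔preds=⊤  new=⊤  old=+  +wl: 6
  step 10. node 1  ⊔preds=−  new=⊤  old=−  +wl: 2,4
  step 11. node 6  ⊔preds=⊤  new=⊤  old=−  +wl: 1
  step 12. node 2  ⊔preds=⊤  new=⊤  stable
  step 13. node 4  ⊔preds=⊤  new=⊤  stable
  step 14. node 1  ⊔preds=⊤  new=⊤  stable

Least fixpoint reached:
  node 0: ⊥
  node 1: ⊤
  node 2: ⊤
  node 3: ⊥
  node 4: ⊤
  node 5: ⊤
  node 6: ⊤
  node 7: ⊥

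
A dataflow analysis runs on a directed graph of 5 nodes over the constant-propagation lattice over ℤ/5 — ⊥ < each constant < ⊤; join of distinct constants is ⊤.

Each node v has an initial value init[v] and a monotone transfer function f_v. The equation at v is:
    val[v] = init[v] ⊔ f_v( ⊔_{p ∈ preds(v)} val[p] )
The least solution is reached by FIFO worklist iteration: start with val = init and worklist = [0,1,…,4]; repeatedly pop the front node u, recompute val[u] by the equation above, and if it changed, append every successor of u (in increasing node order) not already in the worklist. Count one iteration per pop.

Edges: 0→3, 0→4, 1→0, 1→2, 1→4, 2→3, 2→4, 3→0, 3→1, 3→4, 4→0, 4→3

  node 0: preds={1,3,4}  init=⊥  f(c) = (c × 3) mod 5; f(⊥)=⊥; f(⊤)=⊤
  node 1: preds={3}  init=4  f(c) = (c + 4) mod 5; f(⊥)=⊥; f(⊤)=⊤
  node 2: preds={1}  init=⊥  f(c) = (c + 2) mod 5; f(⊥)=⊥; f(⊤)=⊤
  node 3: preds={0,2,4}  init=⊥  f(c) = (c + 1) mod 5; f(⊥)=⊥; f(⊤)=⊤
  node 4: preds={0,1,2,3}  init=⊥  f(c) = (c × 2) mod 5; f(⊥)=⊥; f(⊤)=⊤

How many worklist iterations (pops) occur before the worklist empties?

Trace (13 dequeues):
  [1] u=0 | in 4 | out 2 | prev ⊥ | push {}
  [2] u=1 | in ⊥ | out 4 | ==
  [3] u=2 | in 4 | out 1 | prev ⊥ | push {}
  [4] u=3 | in ⊤ | out ⊤ | prev ⊥ | push {0,1}
  [5] u=4 | in ⊤ | out ⊤ | prev ⊥ | push {3}
  [6] u=0 | in ⊤ | out ⊤ | prev 2 | push {4}
  [7] u=1 | in ⊤ | out ⊤ | prev 4 | push {0,2}
  [8] u=3 | in ⊤ | out ⊤ | ==
  [9] u=4 | in ⊤ | out ⊤ | ==
  [10] u=0 | in ⊤ | out ⊤ | ==
  [11] u=2 | in ⊤ | out ⊤ | prev 1 | push {3,4}
  [12] u=3 | in ⊤ | out ⊤ | ==
  [13] u=4 | in ⊤ | out ⊤ | ==

Converged values:
  [0] ⊤
  [1] ⊤
  [2] ⊤
  [3] ⊤
  [4] ⊤

13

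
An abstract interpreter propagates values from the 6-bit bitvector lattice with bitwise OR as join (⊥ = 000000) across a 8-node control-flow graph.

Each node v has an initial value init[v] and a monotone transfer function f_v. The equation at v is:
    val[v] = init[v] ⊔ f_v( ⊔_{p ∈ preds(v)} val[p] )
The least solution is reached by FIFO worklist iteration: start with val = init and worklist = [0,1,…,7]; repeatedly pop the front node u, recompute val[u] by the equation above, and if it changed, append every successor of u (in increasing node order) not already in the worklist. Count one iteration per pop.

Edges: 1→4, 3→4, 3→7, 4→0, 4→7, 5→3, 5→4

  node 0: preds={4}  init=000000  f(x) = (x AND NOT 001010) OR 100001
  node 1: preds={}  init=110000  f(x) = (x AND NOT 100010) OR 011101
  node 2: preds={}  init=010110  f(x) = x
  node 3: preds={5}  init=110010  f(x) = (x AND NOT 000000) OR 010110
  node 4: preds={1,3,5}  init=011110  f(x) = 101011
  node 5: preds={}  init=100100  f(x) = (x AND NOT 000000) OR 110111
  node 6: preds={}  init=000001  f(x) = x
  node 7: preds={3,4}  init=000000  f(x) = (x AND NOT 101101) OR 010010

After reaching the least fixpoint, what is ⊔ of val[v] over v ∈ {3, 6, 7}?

110111

Iteration log — 12 steps:
  step 1. node 0  ⊔preds=011110  new=110101  old=000000  +wl: 
  step 2. node 1  ⊔preds=000000  new=111101  old=110000  +wl: 
  step 3. node 2  ⊔preds=000000  new=010110  stable
  step 4. node 3  ⊔preds=100100  new=110110  old=110010  +wl: 
  step 5. node 4  ⊔preds=111111  new=111111  old=011110  +wl: 0
  step 6. node 5  ⊔preds=000000  new=110111  old=100100  +wl: 3,4
  step 7. node 6  ⊔preds=000000  new=000001  stable
  step 8. node 7  ⊔preds=111111  new=010010  old=000000  +wl: 
  step 9. node 0  ⊔preds=111111  new=110101  stable
  step 10. node 3  ⊔preds=110111  new=110111  old=110110  +wl: 7
  step 11. node 4  ⊔preds=111111  new=111111  stable
  step 12. node 7  ⊔preds=111111  new=010010  stable

Least fixpoint reached:
  node 0: 110101
  node 1: 111101
  node 2: 010110
  node 3: 110111
  node 4: 111111
  node 5: 110111
  node 6: 000001
  node 7: 010010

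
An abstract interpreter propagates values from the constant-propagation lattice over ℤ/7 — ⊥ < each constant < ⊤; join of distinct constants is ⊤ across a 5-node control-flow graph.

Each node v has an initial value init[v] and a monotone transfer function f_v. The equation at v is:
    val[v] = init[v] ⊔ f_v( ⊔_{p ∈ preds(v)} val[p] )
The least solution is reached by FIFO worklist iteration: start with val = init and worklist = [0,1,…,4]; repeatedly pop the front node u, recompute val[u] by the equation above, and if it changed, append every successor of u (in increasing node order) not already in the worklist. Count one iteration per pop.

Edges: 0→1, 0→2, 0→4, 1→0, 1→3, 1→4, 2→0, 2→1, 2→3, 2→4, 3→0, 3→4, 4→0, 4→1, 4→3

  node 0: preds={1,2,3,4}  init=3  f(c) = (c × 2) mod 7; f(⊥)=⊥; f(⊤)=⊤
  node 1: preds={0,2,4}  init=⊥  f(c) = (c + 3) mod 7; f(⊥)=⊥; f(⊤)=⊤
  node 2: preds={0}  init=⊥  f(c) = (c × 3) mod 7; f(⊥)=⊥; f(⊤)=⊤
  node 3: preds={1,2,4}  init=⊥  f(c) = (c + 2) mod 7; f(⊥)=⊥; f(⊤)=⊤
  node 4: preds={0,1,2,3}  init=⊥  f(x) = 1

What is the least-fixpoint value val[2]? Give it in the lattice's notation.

⊤

Iteration log — 13 steps:
  step 1. node 0  ⊔preds=⊥  new=3  stable
  step 2. node 1  ⊔preds=3  new=6  old=⊥  +wl: 0
  step 3. node 2  ⊔preds=3  new=2  old=⊥  +wl: 1
  step 4. node 3  ⊔preds=⊤  new=⊤  old=⊥  +wl: 
  step 5. node 4  ⊔preds=⊤  new=1  old=⊥  +wl: 3
  step 6. node 0  ⊔preds=⊤  new=⊤  old=3  +wl: 2,4
  step 7. node 1  ⊔preds=⊤  new=⊤  old=6  +wl: 0
  step 8. node 3  ⊔preds=⊤  new=⊤  stable
  step 9. node 2  ⊔preds=⊤  new=⊤  old=2  +wl: 1,3
  step 10. node 4  ⊔preds=⊤  new=1  stable
  step 11. node 0  ⊔preds=⊤  new=⊤  stable
  step 12. node 1  ⊔preds=⊤  new=⊤  stable
  step 13. node 3  ⊔preds=⊤  new=⊤  stable

Least fixpoint reached:
  node 0: ⊤
  node 1: ⊤
  node 2: ⊤
  node 3: ⊤
  node 4: 1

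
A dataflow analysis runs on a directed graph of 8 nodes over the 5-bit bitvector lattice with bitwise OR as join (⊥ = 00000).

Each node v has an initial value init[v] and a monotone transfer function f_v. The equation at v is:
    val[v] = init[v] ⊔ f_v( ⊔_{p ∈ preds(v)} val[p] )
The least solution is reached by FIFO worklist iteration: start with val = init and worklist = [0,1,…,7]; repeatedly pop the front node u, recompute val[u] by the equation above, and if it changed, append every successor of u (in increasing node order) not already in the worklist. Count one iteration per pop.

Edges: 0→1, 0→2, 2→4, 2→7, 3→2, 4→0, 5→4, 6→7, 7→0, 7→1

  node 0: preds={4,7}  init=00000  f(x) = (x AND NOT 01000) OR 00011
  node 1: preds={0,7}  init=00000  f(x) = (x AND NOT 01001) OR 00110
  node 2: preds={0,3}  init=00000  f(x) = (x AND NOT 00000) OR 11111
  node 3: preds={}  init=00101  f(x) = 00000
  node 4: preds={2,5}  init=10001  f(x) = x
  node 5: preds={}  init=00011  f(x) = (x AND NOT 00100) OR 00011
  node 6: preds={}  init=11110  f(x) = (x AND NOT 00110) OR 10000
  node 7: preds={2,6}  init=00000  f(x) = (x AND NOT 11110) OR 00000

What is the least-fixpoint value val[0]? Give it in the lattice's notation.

Trace (11 dequeues):
  [1] u=0 | in 10001 | out 10011 | prev 00000 | push {}
  [2] u=1 | in 10011 | out 10110 | prev 00000 | push {}
  [3] u=2 | in 10111 | out 11111 | prev 00000 | push {}
  [4] u=3 | in 00000 | out 00101 | ==
  [5] u=4 | in 11111 | out 11111 | prev 10001 | push {0}
  [6] u=5 | in 00000 | out 00011 | ==
  [7] u=6 | in 00000 | out 11110 | ==
  [8] u=7 | in 11111 | out 00001 | prev 00000 | push {1}
  [9] u=0 | in 11111 | out 10111 | prev 10011 | push {2}
  [10] u=1 | in 10111 | out 10110 | ==
  [11] u=2 | in 10111 | out 11111 | ==

Converged values:
  [0] 10111
  [1] 10110
  [2] 11111
  [3] 00101
  [4] 11111
  [5] 00011
  [6] 11110
  [7] 00001

10111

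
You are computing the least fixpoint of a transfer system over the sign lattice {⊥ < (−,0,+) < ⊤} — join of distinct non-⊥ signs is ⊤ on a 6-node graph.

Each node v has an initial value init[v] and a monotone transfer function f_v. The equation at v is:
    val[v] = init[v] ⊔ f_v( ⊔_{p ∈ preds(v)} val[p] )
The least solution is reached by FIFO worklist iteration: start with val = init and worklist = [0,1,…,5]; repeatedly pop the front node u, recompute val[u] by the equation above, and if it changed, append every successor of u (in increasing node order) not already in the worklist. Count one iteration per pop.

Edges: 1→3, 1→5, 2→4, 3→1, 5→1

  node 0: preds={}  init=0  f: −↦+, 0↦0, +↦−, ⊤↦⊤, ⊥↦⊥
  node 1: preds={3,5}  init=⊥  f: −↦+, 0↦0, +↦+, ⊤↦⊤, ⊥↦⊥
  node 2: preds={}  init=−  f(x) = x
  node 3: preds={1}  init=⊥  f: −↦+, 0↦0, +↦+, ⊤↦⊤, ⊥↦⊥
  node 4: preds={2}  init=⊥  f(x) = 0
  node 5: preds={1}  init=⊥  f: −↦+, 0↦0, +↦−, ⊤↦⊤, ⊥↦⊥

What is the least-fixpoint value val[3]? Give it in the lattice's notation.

Trace (6 dequeues):
  [1] u=0 | in ⊥ | out 0 | ==
  [2] u=1 | in ⊥ | out ⊥ | ==
  [3] u=2 | in ⊥ | out − | ==
  [4] u=3 | in ⊥ | out ⊥ | ==
  [5] u=4 | in − | out 0 | prev ⊥ | push {}
  [6] u=5 | in ⊥ | out ⊥ | ==

Converged values:
  [0] 0
  [1] ⊥
  [2] −
  [3] ⊥
  [4] 0
  [5] ⊥

⊥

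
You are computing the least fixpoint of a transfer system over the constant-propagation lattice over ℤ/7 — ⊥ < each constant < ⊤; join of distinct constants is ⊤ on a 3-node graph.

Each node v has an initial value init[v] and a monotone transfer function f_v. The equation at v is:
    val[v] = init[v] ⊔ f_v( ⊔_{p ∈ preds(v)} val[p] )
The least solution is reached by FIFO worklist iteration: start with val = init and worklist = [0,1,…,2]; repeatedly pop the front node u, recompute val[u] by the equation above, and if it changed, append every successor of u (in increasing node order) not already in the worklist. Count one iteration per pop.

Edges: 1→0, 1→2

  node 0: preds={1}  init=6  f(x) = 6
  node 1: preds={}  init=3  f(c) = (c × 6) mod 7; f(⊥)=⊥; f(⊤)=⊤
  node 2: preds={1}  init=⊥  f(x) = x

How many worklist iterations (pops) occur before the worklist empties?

3

Worklist (3 pops):
  #1 pop 0: in=3 → 6 (no change)
  #2 pop 1: in=⊥ → 3 (no change)
  #3 pop 2: in=3 → 3 (was ⊥); enqueue []

Fixpoint:
  val[0] = 6
  val[1] = 3
  val[2] = 3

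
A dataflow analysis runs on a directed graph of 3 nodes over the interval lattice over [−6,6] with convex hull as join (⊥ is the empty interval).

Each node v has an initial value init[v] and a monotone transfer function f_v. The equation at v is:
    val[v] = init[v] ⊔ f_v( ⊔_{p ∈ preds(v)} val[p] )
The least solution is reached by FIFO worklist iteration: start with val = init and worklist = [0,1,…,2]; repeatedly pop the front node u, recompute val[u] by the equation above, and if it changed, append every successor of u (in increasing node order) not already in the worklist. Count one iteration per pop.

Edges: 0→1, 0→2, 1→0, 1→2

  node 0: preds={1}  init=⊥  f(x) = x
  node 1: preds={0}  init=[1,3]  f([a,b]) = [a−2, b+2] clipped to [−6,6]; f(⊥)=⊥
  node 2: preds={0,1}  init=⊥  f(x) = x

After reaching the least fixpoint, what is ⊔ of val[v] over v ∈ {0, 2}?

[-6,6]

Iteration log — 15 steps:
  step 1. node 0  ⊔preds=[1,3]  new=[1,3]  old=⊥  +wl: 
  step 2. node 1  ⊔preds=[1,3]  new=[-1,5]  old=[1,3]  +wl: 0
  step 3. node 2  ⊔preds=[-1,5]  new=[-1,5]  old=⊥  +wl: 
  step 4. node 0  ⊔preds=[-1,5]  new=[-1,5]  old=[1,3]  +wl: 1,2
  step 5. node 1  ⊔preds=[-1,5]  new=[-3,6]  old=[-1,5]  +wl: 0
  step 6. node 2  ⊔preds=[-3,6]  new=[-3,6]  old=[-1,5]  +wl: 
  step 7. node 0  ⊔preds=[-3,6]  new=[-3,6]  old=[-1,5]  +wl: 1,2
  step 8. node 1  ⊔preds=[-3,6]  new=[-5,6]  old=[-3,6]  +wl: 0
  step 9. node 2  ⊔preds=[-5,6]  new=[-5,6]  old=[-3,6]  +wl: 
  step 10. node 0  ⊔preds=[-5,6]  new=[-5,6]  old=[-3,6]  +wl: 1,2
  step 11. node 1  ⊔preds=[-5,6]  new=[-6,6]  old=[-5,6]  +wl: 0
  step 12. node 2  ⊔preds=[-6,6]  new=[-6,6]  old=[-5,6]  +wl: 
  step 13. node 0  ⊔preds=[-6,6]  new=[-6,6]  old=[-5,6]  +wl: 1,2
  step 14. node 1  ⊔preds=[-6,6]  new=[-6,6]  stable
  step 15. node 2  ⊔preds=[-6,6]  new=[-6,6]  stable

Least fixpoint reached:
  node 0: [-6,6]
  node 1: [-6,6]
  node 2: [-6,6]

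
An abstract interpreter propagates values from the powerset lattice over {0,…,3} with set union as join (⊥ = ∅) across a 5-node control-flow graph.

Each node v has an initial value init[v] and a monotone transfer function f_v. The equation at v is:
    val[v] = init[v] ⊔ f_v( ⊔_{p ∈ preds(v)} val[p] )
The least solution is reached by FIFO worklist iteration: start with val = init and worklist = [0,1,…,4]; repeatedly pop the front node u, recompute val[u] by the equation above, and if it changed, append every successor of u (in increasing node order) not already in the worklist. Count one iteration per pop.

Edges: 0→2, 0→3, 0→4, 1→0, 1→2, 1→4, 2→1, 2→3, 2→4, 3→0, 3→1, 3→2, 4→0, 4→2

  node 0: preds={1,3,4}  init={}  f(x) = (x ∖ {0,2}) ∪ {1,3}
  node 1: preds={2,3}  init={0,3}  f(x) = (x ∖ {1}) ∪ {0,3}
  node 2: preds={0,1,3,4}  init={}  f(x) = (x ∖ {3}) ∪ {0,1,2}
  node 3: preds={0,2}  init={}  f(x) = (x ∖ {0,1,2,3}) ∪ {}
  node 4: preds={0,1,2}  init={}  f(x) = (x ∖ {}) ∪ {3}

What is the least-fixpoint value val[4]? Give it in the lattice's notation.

Worklist (9 pops):
  #1 pop 0: in={0,3} → {1,3} (was {}); enqueue []
  #2 pop 1: in={} → {0,3} (no change)
  #3 pop 2: in={0,1,3} → {0,1,2} (was {}); enqueue [1]
  #4 pop 3: in={0,1,2,3} → {} (no change)
  #5 pop 4: in={0,1,2,3} → {0,1,2,3} (was {}); enqueue [0,2]
  #6 pop 1: in={0,1,2} → {0,2,3} (was {0,3}); enqueue [4]
  #7 pop 0: in={0,1,2,3} → {1,3} (no change)
  #8 pop 2: in={0,1,2,3} → {0,1,2} (no change)
  #9 pop 4: in={0,1,2,3} → {0,1,2,3} (no change)

Fixpoint:
  val[0] = {1,3}
  val[1] = {0,2,3}
  val[2] = {0,1,2}
  val[3] = {}
  val[4] = {0,1,2,3}

{0,1,2,3}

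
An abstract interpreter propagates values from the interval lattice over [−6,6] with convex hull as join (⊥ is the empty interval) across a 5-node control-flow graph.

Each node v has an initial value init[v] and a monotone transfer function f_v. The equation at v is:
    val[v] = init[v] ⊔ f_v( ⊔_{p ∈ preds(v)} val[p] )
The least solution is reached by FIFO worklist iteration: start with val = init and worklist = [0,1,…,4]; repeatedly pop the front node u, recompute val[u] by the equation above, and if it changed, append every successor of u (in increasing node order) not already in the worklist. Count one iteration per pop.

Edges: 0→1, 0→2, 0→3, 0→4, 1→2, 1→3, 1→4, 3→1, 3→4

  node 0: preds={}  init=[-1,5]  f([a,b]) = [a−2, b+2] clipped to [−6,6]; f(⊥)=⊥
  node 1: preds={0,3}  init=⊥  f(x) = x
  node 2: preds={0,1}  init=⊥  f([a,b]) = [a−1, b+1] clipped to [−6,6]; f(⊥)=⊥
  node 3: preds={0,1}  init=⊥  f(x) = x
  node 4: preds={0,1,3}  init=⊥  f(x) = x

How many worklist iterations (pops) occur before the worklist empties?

Iteration log — 6 steps:
  step 1. node 0  ⊔preds=⊥  new=[-1,5]  stable
  step 2. node 1  ⊔preds=[-1,5]  new=[-1,5]  old=⊥  +wl: 
  step 3. node 2  ⊔preds=[-1,5]  new=[-2,6]  old=⊥  +wl: 
  step 4. node 3  ⊔preds=[-1,5]  new=[-1,5]  old=⊥  +wl: 1
  step 5. node 4  ⊔preds=[-1,5]  new=[-1,5]  old=⊥  +wl: 
  step 6. node 1  ⊔preds=[-1,5]  new=[-1,5]  stable

Least fixpoint reached:
  node 0: [-1,5]
  node 1: [-1,5]
  node 2: [-2,6]
  node 3: [-1,5]
  node 4: [-1,5]

6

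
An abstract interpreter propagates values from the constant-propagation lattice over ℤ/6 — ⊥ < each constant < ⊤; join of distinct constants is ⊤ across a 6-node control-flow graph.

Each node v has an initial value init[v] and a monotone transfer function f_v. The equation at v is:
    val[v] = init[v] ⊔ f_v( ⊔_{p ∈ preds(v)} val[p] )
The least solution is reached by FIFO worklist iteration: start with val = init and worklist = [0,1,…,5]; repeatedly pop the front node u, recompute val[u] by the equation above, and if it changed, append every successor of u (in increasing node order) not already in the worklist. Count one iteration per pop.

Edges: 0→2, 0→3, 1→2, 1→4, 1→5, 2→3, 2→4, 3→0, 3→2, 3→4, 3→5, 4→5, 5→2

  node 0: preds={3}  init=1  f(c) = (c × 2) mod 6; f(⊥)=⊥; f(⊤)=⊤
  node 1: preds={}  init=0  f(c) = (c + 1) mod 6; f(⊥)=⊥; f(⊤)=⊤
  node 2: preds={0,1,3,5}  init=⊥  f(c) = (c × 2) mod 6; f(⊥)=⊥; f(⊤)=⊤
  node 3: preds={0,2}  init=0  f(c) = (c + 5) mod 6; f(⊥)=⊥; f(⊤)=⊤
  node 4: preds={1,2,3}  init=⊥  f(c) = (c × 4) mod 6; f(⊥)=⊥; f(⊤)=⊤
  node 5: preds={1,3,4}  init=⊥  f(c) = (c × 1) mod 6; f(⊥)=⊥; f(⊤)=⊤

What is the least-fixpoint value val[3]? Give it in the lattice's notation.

Iteration log — 8 steps:
  step 1. node 0  ⊔preds=0  new=⊤  old=1  +wl: 
  step 2. node 1  ⊔preds=⊥  new=0  stable
  step 3. node 2  ⊔preds=⊤  new=⊤  old=⊥  +wl: 
  step 4. node 3  ⊔preds=⊤  new=⊤  old=0  +wl: 0,2
  step 5. node 4  ⊔preds=⊤  new=⊤  old=⊥  +wl: 
  step 6. node 5  ⊔preds=⊤  new=⊤  old=⊥  +wl: 
  step 7. node 0  ⊔preds=⊤  new=⊤  stable
  step 8. node 2  ⊔preds=⊤  new=⊤  stable

Least fixpoint reached:
  node 0: ⊤
  node 1: 0
  node 2: ⊤
  node 3: ⊤
  node 4: ⊤
  node 5: ⊤

⊤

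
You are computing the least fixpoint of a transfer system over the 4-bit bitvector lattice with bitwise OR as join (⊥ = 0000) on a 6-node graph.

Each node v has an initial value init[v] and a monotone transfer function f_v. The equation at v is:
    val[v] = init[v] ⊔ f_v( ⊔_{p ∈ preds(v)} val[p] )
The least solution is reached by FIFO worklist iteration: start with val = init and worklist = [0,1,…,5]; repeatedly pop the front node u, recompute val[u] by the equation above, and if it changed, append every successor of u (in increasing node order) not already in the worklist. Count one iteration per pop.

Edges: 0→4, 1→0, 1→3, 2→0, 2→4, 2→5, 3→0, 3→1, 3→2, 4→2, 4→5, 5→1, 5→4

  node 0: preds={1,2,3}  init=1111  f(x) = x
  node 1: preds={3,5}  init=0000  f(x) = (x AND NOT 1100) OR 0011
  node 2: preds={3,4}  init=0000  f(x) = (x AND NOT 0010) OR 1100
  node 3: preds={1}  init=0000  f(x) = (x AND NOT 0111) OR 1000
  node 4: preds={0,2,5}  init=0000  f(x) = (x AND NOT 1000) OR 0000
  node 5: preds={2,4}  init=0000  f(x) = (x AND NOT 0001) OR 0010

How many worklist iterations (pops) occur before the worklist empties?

Trace (12 dequeues):
  [1] u=0 | in 0000 | out 1111 | ==
  [2] u=1 | in 0000 | out 0011 | prev 0000 | push {0}
  [3] u=2 | in 0000 | out 1100 | prev 0000 | push {}
  [4] u=3 | in 0011 | out 1000 | prev 0000 | push {1,2}
  [5] u=4 | in 1111 | out 0111 | prev 0000 | push {}
  [6] u=5 | in 1111 | out 1110 | prev 0000 | push {4}
  [7] u=0 | in 1111 | out 1111 | ==
  [8] u=1 | in 1110 | out 0011 | ==
  [9] u=2 | in 1111 | out 1101 | prev 1100 | push {0,5}
  [10] u=4 | in 1111 | out 0111 | ==
  [11] u=0 | in 1111 | out 1111 | ==
  [12] u=5 | in 1111 | out 1110 | ==

Converged values:
  [0] 1111
  [1] 0011
  [2] 1101
  [3] 1000
  [4] 0111
  [5] 1110

12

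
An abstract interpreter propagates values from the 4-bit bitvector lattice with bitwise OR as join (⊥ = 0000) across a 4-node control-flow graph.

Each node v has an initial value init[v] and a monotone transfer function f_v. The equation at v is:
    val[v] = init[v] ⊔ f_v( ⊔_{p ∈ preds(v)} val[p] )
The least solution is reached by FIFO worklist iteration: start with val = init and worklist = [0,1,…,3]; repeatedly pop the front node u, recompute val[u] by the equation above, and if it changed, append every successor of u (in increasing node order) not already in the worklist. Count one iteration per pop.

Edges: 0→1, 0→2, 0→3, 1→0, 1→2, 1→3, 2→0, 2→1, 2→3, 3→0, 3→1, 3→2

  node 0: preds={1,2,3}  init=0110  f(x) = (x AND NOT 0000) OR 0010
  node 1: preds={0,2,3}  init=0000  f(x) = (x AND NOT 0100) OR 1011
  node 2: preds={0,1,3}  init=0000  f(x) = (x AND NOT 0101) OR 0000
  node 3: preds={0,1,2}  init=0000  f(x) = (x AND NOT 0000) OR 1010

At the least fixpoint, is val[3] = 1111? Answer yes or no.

yes

Iteration log — 8 steps:
  step 1. node 0  ⊔preds=0000  new=0110  stable
  step 2. node 1  ⊔preds=0110  new=1011  old=0000  +wl: 0
  step 3. node 2  ⊔preds=1111  new=1010  old=0000  +wl: 1
  step 4. node 3  ⊔preds=1111  new=1111  old=0000  +wl: 2
  step 5. node 0  ⊔preds=1111  new=1111  old=0110  +wl: 3
  step 6. node 1  ⊔preds=1111  new=1011  stable
  step 7. node 2  ⊔preds=1111  new=1010  stable
  step 8. node 3  ⊔preds=1111  new=1111  stable

Least fixpoint reached:
  node 0: 1111
  node 1: 1011
  node 2: 1010
  node 3: 1111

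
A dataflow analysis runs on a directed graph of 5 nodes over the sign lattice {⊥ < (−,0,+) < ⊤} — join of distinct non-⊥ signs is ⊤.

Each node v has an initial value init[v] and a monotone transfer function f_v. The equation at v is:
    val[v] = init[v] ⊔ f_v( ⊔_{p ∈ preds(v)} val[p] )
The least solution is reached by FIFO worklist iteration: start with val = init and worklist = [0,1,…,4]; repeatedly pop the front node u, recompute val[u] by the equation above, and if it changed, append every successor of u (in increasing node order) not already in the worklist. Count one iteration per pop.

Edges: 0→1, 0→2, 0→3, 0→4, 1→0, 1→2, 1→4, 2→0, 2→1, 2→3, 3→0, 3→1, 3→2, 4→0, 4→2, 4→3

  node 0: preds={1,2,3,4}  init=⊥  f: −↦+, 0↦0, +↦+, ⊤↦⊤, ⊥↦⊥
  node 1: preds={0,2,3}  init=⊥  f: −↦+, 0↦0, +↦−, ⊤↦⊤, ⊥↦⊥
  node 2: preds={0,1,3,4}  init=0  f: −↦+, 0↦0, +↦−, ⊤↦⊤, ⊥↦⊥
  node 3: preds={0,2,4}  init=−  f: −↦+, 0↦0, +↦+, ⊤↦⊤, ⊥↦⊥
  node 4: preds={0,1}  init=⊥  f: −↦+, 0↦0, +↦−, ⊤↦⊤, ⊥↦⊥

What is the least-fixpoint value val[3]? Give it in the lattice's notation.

⊤

Iteration log — 9 steps:
  step 1. node 0  ⊔preds=⊤  new=⊤  old=⊥  +wl: 
  step 2. node 1  ⊔preds=⊤  new=⊤  old=⊥  +wl: 0
  step 3. node 2  ⊔preds=⊤  new=⊤  old=0  +wl: 1
  step 4. node 3  ⊔preds=⊤  new=⊤  old=−  +wl: 2
  step 5. node 4  ⊔preds=⊤  new=⊤  old=⊥  +wl: 3
  step 6. node 0  ⊔preds=⊤  new=⊤  stable
  step 7. node 1  ⊔preds=⊤  new=⊤  stable
  step 8. node 2  ⊔preds=⊤  new=⊤  stable
  step 9. node 3  ⊔preds=⊤  new=⊤  stable

Least fixpoint reached:
  node 0: ⊤
  node 1: ⊤
  node 2: ⊤
  node 3: ⊤
  node 4: ⊤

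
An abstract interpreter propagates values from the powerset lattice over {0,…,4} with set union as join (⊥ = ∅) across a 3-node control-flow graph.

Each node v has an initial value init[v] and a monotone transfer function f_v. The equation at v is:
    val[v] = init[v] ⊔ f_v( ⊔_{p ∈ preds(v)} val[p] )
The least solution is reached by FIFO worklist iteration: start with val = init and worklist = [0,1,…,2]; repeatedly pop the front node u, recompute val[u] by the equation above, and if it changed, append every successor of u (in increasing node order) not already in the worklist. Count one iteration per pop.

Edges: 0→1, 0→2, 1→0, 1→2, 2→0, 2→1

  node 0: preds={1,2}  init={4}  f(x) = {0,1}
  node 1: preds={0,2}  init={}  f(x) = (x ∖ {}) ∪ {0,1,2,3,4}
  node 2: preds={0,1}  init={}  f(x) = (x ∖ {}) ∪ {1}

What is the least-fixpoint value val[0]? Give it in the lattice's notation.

Iteration log — 5 steps:
  step 1. node 0  ⊔preds={}  new={0,1,4}  old={4}  +wl: 
  step 2. node 1  ⊔preds={0,1,4}  new={0,1,2,3,4}  old={}  +wl: 0
  step 3. node 2  ⊔preds={0,1,2,3,4}  new={0,1,2,3,4}  old={}  +wl: 1
  step 4. node 0  ⊔preds={0,1,2,3,4}  new={0,1,4}  stable
  step 5. node 1  ⊔preds={0,1,2,3,4}  new={0,1,2,3,4}  stable

Least fixpoint reached:
  node 0: {0,1,4}
  node 1: {0,1,2,3,4}
  node 2: {0,1,2,3,4}

{0,1,4}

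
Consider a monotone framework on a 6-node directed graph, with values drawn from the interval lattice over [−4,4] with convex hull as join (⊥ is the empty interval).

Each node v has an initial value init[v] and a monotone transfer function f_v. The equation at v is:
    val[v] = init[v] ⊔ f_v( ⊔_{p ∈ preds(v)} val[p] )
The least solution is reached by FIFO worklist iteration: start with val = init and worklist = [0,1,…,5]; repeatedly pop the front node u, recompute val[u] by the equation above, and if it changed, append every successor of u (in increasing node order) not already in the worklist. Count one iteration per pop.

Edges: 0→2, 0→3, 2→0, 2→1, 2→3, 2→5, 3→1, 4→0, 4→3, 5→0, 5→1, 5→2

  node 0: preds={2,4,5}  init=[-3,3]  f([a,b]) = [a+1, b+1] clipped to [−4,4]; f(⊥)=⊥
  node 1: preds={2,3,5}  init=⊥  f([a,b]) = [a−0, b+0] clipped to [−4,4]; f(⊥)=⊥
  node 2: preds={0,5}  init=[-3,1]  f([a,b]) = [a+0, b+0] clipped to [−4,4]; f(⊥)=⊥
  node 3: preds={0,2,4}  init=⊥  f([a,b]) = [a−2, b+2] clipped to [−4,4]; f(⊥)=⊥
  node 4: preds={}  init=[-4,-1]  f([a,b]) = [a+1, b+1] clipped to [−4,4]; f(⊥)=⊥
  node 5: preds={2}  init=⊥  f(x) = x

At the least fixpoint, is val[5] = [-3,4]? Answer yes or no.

yes

Iteration log — 16 steps:
  step 1. node 0  ⊔preds=[-4,1]  new=[-3,3]  stable
  step 2. node 1  ⊔preds=[-3,1]  new=[-3,1]  old=⊥  +wl: 
  step 3. node 2  ⊔preds=[-3,3]  new=[-3,3]  old=[-3,1]  +wl: 0,1
  step 4. node 3  ⊔preds=[-4,3]  new=[-4,4]  old=⊥  +wl: 
  step 5. node 4  ⊔preds=⊥  new=[-4,-1]  stable
  step 6. node 5  ⊔preds=[-3,3]  new=[-3,3]  old=⊥  +wl: 2
  step 7. node 0  ⊔preds=[-4,3]  new=[-3,4]  old=[-3,3]  +wl: 3
  step 8. node 1  ⊔preds=[-4,4]  new=[-4,4]  old=[-3,1]  +wl: 
  step 9. node 2  ⊔preds=[-3,4]  new=[-3,4]  old=[-3,3]  +wl: 0,1,5
  step 10. node 3  ⊔preds=[-4,4]  new=[-4,4]  stable
  step 11. node 0  ⊔preds=[-4,4]  new=[-3,4]  stable
  step 12. node 1  ⊔preds=[-4,4]  new=[-4,4]  stable
  step 13. node 5  ⊔preds=[-3,4]  new=[-3,4]  old=[-3,3]  +wl: 0,1,2
  step 14. node 0  ⊔preds=[-4,4]  new=[-3,4]  stable
  step 15. node 1  ⊔preds=[-4,4]  new=[-4,4]  stable
  step 16. node 2  ⊔preds=[-3,4]  new=[-3,4]  stable

Least fixpoint reached:
  node 0: [-3,4]
  node 1: [-4,4]
  node 2: [-3,4]
  node 3: [-4,4]
  node 4: [-4,-1]
  node 5: [-3,4]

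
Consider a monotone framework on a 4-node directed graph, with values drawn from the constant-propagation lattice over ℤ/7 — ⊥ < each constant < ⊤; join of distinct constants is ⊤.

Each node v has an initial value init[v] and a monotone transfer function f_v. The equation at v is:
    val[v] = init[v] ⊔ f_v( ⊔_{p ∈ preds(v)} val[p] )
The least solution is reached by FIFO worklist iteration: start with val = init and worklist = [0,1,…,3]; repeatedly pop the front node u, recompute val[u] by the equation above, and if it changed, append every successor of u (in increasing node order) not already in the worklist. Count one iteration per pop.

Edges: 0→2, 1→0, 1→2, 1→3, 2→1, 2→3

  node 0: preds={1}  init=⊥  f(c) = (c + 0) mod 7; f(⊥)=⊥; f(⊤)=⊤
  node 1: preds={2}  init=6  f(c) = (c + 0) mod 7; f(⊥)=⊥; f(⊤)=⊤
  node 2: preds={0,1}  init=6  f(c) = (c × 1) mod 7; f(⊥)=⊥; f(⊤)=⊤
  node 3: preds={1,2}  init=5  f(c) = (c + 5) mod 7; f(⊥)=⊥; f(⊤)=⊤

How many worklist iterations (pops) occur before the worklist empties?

Trace (4 dequeues):
  [1] u=0 | in 6 | out 6 | prev ⊥ | push {}
  [2] u=1 | in 6 | out 6 | ==
  [3] u=2 | in 6 | out 6 | ==
  [4] u=3 | in 6 | out ⊤ | prev 5 | push {}

Converged values:
  [0] 6
  [1] 6
  [2] 6
  [3] ⊤

4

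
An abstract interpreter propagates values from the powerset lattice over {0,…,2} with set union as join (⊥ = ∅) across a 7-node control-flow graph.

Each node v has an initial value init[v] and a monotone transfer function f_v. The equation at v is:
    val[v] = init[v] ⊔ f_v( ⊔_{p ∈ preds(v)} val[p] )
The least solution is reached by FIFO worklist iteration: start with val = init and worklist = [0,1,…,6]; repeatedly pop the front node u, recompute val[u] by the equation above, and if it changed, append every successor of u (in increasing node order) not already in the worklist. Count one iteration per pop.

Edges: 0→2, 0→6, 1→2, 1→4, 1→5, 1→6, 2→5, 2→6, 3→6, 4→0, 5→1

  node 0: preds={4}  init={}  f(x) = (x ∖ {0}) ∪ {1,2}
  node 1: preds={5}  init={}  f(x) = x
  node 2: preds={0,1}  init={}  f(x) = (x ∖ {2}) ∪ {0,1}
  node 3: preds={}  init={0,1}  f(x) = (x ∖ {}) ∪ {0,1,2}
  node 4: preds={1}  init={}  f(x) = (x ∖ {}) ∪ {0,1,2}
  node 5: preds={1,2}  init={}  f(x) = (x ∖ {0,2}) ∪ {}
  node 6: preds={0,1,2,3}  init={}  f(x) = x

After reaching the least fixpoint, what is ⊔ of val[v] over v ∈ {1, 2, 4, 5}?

{0,1,2}

Iteration log — 13 steps:
  step 1. node 0  ⊔preds={}  new={1,2}  old={}  +wl: 
  step 2. node 1  ⊔preds={}  new={}  stable
  step 3. node 2  ⊔preds={1,2}  new={0,1}  old={}  +wl: 
  step 4. node 3  ⊔preds={}  new={0,1,2}  old={0,1}  +wl: 
  step 5. node 4  ⊔preds={}  new={0,1,2}  old={}  +wl: 0
  step 6. node 5  ⊔preds={0,1}  new={1}  old={}  +wl: 1
  step 7. node 6  ⊔preds={0,1,2}  new={0,1,2}  old={}  +wl: 
  step 8. node 0  ⊔preds={0,1,2}  new={1,2}  stable
  step 9. node 1  ⊔preds={1}  new={1}  old={}  +wl: 2,4,5,6
  step 10. node 2  ⊔preds={1,2}  new={0,1}  stable
  step 11. node 4  ⊔preds={1}  new={0,1,2}  stable
  step 12. node 5  ⊔preds={0,1}  new={1}  stable
  step 13. node 6  ⊔preds={0,1,2}  new={0,1,2}  stable

Least fixpoint reached:
  node 0: {1,2}
  node 1: {1}
  node 2: {0,1}
  node 3: {0,1,2}
  node 4: {0,1,2}
  node 5: {1}
  node 6: {0,1,2}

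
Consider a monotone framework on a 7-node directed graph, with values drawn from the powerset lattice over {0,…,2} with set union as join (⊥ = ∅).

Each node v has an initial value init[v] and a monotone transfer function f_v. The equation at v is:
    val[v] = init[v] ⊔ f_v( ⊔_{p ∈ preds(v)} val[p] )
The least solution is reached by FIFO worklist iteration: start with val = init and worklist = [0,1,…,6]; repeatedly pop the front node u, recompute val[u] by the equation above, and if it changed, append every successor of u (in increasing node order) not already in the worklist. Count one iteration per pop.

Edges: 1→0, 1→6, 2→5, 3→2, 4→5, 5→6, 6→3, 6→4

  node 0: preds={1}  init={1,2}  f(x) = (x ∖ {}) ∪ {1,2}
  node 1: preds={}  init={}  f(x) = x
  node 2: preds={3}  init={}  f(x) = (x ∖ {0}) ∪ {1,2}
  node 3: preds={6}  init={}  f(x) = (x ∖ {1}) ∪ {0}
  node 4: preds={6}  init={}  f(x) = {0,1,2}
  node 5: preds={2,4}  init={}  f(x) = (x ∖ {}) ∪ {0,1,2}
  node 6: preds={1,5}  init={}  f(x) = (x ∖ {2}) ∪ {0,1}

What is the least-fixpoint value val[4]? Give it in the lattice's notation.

{0,1,2}

Iteration log — 10 steps:
  step 1. node 0  ⊔preds={}  new={1,2}  stable
  step 2. node 1  ⊔preds={}  new={}  stable
  step 3. node 2  ⊔preds={}  new={1,2}  old={}  +wl: 
  step 4. node 3  ⊔preds={}  new={0}  old={}  +wl: 2
  step 5. node 4  ⊔preds={}  new={0,1,2}  old={}  +wl: 
  step 6. node 5  ⊔preds={0,1,2}  new={0,1,2}  old={}  +wl: 
  step 7. node 6  ⊔preds={0,1,2}  new={0,1}  old={}  +wl: 3,4
  step 8. node 2  ⊔preds={0}  new={1,2}  stable
  step 9. node 3  ⊔preds={0,1}  new={0}  stable
  step 10. node 4  ⊔preds={0,1}  new={0,1,2}  stable

Least fixpoint reached:
  node 0: {1,2}
  node 1: {}
  node 2: {1,2}
  node 3: {0}
  node 4: {0,1,2}
  node 5: {0,1,2}
  node 6: {0,1}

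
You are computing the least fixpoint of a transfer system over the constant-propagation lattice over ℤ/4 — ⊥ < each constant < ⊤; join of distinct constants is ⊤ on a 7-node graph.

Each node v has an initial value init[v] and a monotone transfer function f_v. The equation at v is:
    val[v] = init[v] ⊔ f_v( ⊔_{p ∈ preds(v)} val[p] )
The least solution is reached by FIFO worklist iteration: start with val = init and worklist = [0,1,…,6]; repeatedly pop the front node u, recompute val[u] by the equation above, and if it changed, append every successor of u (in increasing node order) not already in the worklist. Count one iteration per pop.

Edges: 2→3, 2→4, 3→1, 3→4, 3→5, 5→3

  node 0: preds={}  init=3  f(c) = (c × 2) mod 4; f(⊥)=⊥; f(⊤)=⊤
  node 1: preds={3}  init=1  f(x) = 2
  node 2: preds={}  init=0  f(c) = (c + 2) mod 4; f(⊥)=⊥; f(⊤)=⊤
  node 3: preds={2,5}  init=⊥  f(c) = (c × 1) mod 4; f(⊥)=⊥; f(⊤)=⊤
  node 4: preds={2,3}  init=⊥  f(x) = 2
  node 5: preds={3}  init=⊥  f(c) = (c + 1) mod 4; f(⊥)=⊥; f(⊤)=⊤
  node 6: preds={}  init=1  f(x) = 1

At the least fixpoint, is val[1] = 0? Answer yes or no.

Trace (13 dequeues):
  [1] u=0 | in ⊥ | out 3 | ==
  [2] u=1 | in ⊥ | out ⊤ | prev 1 | push {}
  [3] u=2 | in ⊥ | out 0 | ==
  [4] u=3 | in 0 | out 0 | prev ⊥ | push {1}
  [5] u=4 | in 0 | out 2 | prev ⊥ | push {}
  [6] u=5 | in 0 | out 1 | prev ⊥ | push {3}
  [7] u=6 | in ⊥ | out 1 | ==
  [8] u=1 | in 0 | out ⊤ | ==
  [9] u=3 | in ⊤ | out ⊤ | prev 0 | push {1,4,5}
  [10] u=1 | in ⊤ | out ⊤ | ==
  [11] u=4 | in ⊤ | out 2 | ==
  [12] u=5 | in ⊤ | out ⊤ | prev 1 | push {3}
  [13] u=3 | in ⊤ | out ⊤ | ==

Converged values:
  [0] 3
  [1] ⊤
  [2] 0
  [3] ⊤
  [4] 2
  [5] ⊤
  [6] 1

no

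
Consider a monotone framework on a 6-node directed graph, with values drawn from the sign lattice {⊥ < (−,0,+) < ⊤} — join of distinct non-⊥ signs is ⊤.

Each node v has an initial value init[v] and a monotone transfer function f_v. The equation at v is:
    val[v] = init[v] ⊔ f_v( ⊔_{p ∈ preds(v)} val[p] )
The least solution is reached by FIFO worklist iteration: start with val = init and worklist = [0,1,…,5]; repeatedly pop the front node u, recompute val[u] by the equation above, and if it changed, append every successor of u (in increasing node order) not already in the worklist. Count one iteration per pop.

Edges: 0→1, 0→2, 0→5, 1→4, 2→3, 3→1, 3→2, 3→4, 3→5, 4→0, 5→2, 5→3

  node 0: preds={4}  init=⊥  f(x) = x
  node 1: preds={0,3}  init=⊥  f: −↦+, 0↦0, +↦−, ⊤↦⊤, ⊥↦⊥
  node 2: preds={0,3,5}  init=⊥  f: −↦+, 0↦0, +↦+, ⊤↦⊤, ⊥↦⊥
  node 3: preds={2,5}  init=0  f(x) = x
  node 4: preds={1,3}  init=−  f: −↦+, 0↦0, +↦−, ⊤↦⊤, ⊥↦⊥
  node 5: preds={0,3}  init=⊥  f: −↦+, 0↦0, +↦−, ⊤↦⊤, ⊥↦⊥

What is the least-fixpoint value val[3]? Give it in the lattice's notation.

Worklist (13 pops):
  #1 pop 0: in=− → − (was ⊥); enqueue []
  #2 pop 1: in=⊤ → ⊤ (was ⊥); enqueue []
  #3 pop 2: in=⊤ → ⊤ (was ⊥); enqueue []
  #4 pop 3: in=⊤ → ⊤ (was 0); enqueue [1,2]
  #5 pop 4: in=⊤ → ⊤ (was −); enqueue [0]
  #6 pop 5: in=⊤ → ⊤ (was ⊥); enqueue [3]
  #7 pop 1: in=⊤ → ⊤ (no change)
  #8 pop 2: in=⊤ → ⊤ (no change)
  #9 pop 0: in=⊤ → ⊤ (was −); enqueue [1,2,5]
  #10 pop 3: in=⊤ → ⊤ (no change)
  #11 pop 1: in=⊤ → ⊤ (no change)
  #12 pop 2: in=⊤ → ⊤ (no change)
  #13 pop 5: in=⊤ → ⊤ (no change)

Fixpoint:
  val[0] = ⊤
  val[1] = ⊤
  val[2] = ⊤
  val[3] = ⊤
  val[4] = ⊤
  val[5] = ⊤

⊤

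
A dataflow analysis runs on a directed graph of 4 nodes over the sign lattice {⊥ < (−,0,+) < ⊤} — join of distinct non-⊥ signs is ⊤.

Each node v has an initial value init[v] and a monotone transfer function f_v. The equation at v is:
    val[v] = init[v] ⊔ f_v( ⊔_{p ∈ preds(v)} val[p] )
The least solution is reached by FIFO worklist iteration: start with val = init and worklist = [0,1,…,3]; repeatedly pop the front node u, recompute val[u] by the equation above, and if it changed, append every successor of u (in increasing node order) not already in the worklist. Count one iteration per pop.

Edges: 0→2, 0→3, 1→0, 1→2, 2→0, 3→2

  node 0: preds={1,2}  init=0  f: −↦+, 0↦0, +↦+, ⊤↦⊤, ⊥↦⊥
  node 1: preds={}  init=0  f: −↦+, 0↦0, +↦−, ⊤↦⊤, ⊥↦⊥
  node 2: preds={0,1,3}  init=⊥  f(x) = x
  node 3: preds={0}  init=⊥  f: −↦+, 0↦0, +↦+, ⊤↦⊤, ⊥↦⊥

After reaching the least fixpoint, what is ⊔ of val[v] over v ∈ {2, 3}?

Trace (6 dequeues):
  [1] u=0 | in 0 | out 0 | ==
  [2] u=1 | in ⊥ | out 0 | ==
  [3] u=2 | in 0 | out 0 | prev ⊥ | push {0}
  [4] u=3 | in 0 | out 0 | prev ⊥ | push {2}
  [5] u=0 | in 0 | out 0 | ==
  [6] u=2 | in 0 | out 0 | ==

Converged values:
  [0] 0
  [1] 0
  [2] 0
  [3] 0

0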